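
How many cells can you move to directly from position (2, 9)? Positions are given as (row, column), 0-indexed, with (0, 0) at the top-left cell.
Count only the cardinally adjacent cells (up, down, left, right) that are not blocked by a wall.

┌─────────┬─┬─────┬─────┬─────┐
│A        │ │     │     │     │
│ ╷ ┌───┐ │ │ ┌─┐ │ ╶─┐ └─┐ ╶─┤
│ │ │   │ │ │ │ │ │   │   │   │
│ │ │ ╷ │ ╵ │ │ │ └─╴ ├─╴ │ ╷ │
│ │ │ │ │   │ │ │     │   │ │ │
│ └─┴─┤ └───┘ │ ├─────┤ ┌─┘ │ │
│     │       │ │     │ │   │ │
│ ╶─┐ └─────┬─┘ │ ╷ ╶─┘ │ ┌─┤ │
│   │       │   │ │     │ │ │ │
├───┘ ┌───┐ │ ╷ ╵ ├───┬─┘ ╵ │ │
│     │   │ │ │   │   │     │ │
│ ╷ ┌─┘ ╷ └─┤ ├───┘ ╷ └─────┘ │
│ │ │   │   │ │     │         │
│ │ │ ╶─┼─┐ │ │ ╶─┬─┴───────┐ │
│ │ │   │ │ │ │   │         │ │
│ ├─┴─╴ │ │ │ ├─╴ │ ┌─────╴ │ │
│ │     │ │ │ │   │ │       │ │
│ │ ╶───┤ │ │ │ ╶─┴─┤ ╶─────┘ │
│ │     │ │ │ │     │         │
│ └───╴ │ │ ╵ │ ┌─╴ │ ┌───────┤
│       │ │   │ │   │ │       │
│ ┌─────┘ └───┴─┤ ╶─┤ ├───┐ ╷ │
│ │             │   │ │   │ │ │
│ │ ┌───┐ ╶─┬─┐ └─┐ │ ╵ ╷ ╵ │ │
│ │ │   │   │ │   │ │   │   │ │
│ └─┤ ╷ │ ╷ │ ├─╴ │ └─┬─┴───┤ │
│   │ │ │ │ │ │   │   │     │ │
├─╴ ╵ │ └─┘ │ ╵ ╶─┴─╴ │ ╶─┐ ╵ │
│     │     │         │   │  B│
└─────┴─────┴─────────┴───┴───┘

Checking passable neighbors of (2, 9):
Neighbors: (2, 8), (2, 10)
Count: 2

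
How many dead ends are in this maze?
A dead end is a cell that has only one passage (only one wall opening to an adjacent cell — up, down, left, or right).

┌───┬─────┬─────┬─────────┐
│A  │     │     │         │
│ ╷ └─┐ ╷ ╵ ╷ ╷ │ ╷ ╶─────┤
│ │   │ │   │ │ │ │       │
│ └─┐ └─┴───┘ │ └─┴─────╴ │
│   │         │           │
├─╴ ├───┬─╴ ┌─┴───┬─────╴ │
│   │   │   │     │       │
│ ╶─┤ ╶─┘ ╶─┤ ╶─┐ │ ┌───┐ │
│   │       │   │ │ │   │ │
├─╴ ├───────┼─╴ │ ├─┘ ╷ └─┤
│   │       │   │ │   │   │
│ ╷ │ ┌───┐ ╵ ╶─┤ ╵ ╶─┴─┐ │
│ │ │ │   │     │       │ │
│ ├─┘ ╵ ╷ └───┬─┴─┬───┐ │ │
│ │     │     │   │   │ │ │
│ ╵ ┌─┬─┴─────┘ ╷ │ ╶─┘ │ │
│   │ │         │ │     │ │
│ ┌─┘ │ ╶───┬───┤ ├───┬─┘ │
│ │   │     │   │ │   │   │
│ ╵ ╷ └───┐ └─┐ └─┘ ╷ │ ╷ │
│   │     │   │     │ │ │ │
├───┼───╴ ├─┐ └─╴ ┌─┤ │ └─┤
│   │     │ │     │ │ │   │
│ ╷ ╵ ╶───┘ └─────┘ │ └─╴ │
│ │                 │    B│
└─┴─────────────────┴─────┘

Checking each cell for number of passages:

Dead ends found at positions:
  (0, 2)
  (0, 12)
  (1, 3)
  (1, 8)
  (3, 3)
  (4, 5)
  (4, 9)
  (4, 12)
  (6, 1)
  (6, 7)
  (7, 6)
  (7, 10)
  (8, 2)
  (9, 6)
  (9, 8)
  (10, 12)
  (11, 5)
  (11, 9)
  (12, 0)
Total dead ends: 19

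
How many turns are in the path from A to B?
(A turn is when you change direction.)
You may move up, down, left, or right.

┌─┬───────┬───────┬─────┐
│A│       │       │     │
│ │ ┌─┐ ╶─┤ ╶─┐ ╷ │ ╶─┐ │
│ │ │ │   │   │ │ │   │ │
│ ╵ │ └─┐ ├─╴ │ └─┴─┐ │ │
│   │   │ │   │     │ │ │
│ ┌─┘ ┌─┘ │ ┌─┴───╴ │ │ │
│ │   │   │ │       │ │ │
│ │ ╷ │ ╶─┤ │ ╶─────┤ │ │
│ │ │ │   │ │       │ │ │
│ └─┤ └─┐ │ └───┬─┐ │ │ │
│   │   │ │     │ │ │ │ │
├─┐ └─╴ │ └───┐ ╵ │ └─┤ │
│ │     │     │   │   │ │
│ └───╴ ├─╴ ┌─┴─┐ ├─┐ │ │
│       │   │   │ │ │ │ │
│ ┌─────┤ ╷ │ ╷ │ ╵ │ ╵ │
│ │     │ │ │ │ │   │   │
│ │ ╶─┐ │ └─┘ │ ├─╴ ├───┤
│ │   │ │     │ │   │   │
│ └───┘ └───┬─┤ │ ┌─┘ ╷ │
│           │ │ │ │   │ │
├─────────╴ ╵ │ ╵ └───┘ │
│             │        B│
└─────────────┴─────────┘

Directions: down, down, right, up, up, right, right, down, right, down, down, left, down, right, down, down, right, down, left, down, down, right, right, up, up, right, down, down, down, down, right, right, right, right
Number of turns: 19

Solution:

┌─┬───────┬───────┬─────┐
│A│↱ → ↓  │       │     │
│ │ ┌─┐ ╶─┤ ╶─┐ ╷ │ ╶─┐ │
│↓│↑│ │↳ ↓│   │ │ │   │ │
│ ╵ │ └─┐ ├─╴ │ └─┴─┐ │ │
│↳ ↑│   │↓│   │     │ │ │
│ ┌─┘ ┌─┘ │ ┌─┴───╴ │ │ │
│ │   │↓ ↲│ │       │ │ │
│ │ ╷ │ ╶─┤ │ ╶─────┤ │ │
│ │ │ │↳ ↓│ │       │ │ │
│ └─┤ └─┐ │ └───┬─┐ │ │ │
│   │   │↓│     │ │ │ │ │
├─┐ └─╴ │ └───┐ ╵ │ └─┤ │
│ │     │↳ ↓  │   │   │ │
│ └───╴ ├─╴ ┌─┴─┐ ├─┐ │ │
│       │↓ ↲│↱ ↓│ │ │ │ │
│ ┌─────┤ ╷ │ ╷ │ ╵ │ ╵ │
│ │     │↓│ │↑│↓│   │   │
│ │ ╶─┐ │ └─┘ │ ├─╴ ├───┤
│ │   │ │↳ → ↑│↓│   │   │
│ └───┘ └───┬─┤ │ ┌─┘ ╷ │
│           │ │↓│ │   │ │
├─────────╴ ╵ │ ╵ └───┘ │
│             │↳ → → → B│
└─────────────┴─────────┘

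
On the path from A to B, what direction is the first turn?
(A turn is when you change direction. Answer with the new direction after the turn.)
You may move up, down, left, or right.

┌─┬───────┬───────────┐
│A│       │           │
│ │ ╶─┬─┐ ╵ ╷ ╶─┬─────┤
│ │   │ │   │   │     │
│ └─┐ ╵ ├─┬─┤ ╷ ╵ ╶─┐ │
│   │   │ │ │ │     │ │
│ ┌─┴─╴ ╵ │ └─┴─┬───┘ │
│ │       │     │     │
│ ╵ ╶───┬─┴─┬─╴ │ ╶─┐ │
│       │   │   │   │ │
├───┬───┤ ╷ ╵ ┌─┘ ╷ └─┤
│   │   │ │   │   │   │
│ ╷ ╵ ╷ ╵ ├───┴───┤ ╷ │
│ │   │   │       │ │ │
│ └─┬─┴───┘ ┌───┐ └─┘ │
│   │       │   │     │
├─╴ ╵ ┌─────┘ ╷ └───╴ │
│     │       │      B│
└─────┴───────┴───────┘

Directions: down, down, down, down, right, up, right, right, up, left, up, left, up, right, right, right, down, right, up, right, down, right, down, right, up, right, right, down, down, left, left, down, right, down, right, down, down, down
First turn direction: right

Solution:

┌─┬───────┬───────────┐
│A│↱ → → ↓│↱ ↓        │
│ │ ╶─┬─┐ ╵ ╷ ╶─┬─────┤
│↓│↑ ↰│ │↳ ↑│↳ ↓│↱ → ↓│
│ └─┐ ╵ ├─┬─┤ ╷ ╵ ╶─┐ │
│↓  │↑ ↰│ │ │ │↳ ↑  │↓│
│ ┌─┴─╴ ╵ │ └─┴─┬───┘ │
│↓│↱ → ↑  │     │↓ ← ↲│
│ ╵ ╶───┬─┴─┬─╴ │ ╶─┐ │
│↳ ↑    │   │   │↳ ↓│ │
├───┬───┤ ╷ ╵ ┌─┘ ╷ └─┤
│   │   │ │   │   │↳ ↓│
│ ╷ ╵ ╷ ╵ ├───┴───┤ ╷ │
│ │   │   │       │ │↓│
│ └─┬─┴───┘ ┌───┐ └─┘ │
│   │       │   │    ↓│
├─╴ ╵ ┌─────┘ ╷ └───╴ │
│     │       │      B│
└─────┴───────┴───────┘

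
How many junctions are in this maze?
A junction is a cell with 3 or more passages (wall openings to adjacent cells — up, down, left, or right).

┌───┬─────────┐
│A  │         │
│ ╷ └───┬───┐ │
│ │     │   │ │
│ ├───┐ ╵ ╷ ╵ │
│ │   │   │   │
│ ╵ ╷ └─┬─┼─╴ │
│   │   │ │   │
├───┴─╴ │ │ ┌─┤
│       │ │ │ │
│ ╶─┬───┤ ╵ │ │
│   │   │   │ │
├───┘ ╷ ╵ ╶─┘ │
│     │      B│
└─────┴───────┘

Checking each cell for number of passages:

Junctions found (3+ passages):
  (2, 6): 3 passages
  (5, 4): 3 passages
  (6, 4): 3 passages
Total junctions: 3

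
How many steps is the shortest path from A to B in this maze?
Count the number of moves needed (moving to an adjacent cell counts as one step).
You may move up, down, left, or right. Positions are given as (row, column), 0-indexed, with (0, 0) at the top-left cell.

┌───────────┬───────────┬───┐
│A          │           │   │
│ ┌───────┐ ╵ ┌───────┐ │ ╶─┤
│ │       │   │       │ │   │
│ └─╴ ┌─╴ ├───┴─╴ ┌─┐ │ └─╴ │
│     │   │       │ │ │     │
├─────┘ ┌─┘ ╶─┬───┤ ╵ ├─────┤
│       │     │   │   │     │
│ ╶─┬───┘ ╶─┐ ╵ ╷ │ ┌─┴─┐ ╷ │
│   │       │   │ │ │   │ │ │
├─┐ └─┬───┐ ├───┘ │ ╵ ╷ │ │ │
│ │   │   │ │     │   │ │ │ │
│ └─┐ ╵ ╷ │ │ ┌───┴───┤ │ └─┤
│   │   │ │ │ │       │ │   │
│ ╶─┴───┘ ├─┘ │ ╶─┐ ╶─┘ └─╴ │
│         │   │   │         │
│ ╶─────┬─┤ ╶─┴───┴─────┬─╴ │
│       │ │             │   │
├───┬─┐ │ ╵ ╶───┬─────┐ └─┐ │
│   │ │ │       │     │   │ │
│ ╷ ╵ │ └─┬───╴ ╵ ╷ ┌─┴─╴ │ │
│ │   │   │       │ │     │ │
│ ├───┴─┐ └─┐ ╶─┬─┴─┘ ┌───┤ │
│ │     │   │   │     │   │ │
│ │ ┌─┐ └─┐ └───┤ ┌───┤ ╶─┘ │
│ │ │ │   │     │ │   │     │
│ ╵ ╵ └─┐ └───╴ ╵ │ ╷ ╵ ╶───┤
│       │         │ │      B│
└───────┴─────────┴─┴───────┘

Using BFS to find shortest path:
Start: (0, 0), End: (13, 13)
Path found:
(0,0) → (1,0) → (2,0) → (2,1) → (2,2) → (1,2) → (1,3) → (1,4) → (2,4) → (2,3) → (3,3) → (3,2) → (3,1) → (3,0) → (4,0) → (4,1) → (5,1) → (5,2) → (6,2) → (6,3) → (5,3) → (5,4) → (6,4) → (7,4) → (7,3) → (7,2) → (7,1) → (7,0) → (8,0) → (8,1) → (8,2) → (8,3) → (9,3) → (10,3) → (10,4) → (11,4) → (11,5) → (12,5) → (12,6) → (12,7) → (13,7) → (13,8) → (12,8) → (11,8) → (11,9) → (11,10) → (10,10) → (10,11) → (10,12) → (9,12) → (9,11) → (8,11) → (8,10) → (8,9) → (8,8) → (8,7) → (8,6) → (8,5) → (7,5) → (7,6) → (6,6) → (5,6) → (5,7) → (5,8) → (4,8) → (3,8) → (3,7) → (4,7) → (4,6) → (3,6) → (3,5) → (2,5) → (2,6) → (2,7) → (2,8) → (1,8) → (1,9) → (1,10) → (2,10) → (3,10) → (3,9) → (4,9) → (5,9) → (5,10) → (4,10) → (4,11) → (5,11) → (6,11) → (7,11) → (7,12) → (7,13) → (8,13) → (9,13) → (10,13) → (11,13) → (12,13) → (12,12) → (12,11) → (13,11) → (13,12) → (13,13)
Number of steps: 100

Solution:

┌───────────┬───────────┬───┐
│A          │           │   │
│ ┌───────┐ ╵ ┌───────┐ │ ╶─┤
│↓│  ↱ → ↓│   │  ↱ → ↓│ │   │
│ └─╴ ┌─╴ ├───┴─╴ ┌─┐ │ └─╴ │
│↳ → ↑│↓ ↲│↱ → → ↑│ │↓│     │
├─────┘ ┌─┘ ╶─┬───┤ ╵ ├─────┤
│↓ ← ← ↲│  ↑ ↰│↓ ↰│↓ ↲│     │
│ ╶─┬───┘ ╶─┐ ╵ ╷ │ ┌─┴─┐ ╷ │
│↳ ↓│       │↑ ↲│↑│↓│↱ ↓│ │ │
├─┐ └─┬───┐ ├───┘ │ ╵ ╷ │ │ │
│ │↳ ↓│↱ ↓│ │↱ → ↑│↳ ↑│↓│ │ │
│ └─┐ ╵ ╷ │ │ ┌───┴───┤ │ └─┤
│   │↳ ↑│↓│ │↑│       │↓│   │
│ ╶─┴───┘ ├─┘ │ ╶─┐ ╶─┘ └─╴ │
│↓ ← ← ← ↲│↱ ↑│   │    ↳ → ↓│
│ ╶─────┬─┤ ╶─┴───┴─────┬─╴ │
│↳ → → ↓│ │↑ ← ← ← ← ← ↰│  ↓│
├───┬─┐ │ ╵ ╶───┬─────┐ └─┐ │
│   │ │↓│       │     │↑ ↰│↓│
│ ╷ ╵ │ └─┬───╴ ╵ ╷ ┌─┴─╴ │ │
│ │   │↳ ↓│       │ │↱ → ↑│↓│
│ ├───┴─┐ └─┐ ╶─┬─┴─┘ ┌───┤ │
│ │     │↳ ↓│   │↱ → ↑│   │↓│
│ │ ┌─┐ └─┐ └───┤ ┌───┤ ╶─┘ │
│ │ │ │   │↳ → ↓│↑│   │↓ ← ↲│
│ ╵ ╵ └─┐ └───╴ ╵ │ ╷ ╵ ╶───┤
│       │      ↳ ↑│ │  ↳ → B│
└───────┴─────────┴─┴───────┘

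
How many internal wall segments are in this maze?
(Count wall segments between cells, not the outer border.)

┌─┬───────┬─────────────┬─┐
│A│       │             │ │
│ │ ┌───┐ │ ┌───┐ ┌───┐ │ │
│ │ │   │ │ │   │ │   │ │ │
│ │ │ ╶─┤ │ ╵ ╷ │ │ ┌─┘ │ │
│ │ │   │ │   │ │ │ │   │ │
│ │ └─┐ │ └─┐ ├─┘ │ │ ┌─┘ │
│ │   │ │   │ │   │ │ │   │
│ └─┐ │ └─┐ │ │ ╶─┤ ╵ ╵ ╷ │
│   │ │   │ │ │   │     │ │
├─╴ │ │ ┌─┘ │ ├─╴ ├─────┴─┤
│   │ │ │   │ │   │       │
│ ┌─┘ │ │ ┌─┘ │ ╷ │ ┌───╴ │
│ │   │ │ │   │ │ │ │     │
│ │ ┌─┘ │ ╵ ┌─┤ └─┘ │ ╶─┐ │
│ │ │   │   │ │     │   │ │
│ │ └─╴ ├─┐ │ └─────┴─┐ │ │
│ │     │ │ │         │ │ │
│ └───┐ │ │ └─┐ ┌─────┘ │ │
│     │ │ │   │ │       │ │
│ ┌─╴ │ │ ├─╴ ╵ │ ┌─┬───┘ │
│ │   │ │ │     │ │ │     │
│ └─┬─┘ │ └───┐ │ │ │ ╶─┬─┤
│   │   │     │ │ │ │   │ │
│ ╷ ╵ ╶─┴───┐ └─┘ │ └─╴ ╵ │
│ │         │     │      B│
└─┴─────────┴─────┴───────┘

Counting internal wall segments:
Total internal walls: 144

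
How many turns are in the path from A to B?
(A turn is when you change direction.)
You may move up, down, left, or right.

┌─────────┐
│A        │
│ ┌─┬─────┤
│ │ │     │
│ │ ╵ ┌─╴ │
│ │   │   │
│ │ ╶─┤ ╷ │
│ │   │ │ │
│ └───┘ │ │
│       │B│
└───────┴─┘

Directions: down, down, down, down, right, right, right, up, up, right, down, down
Number of turns: 4

Solution:

┌─────────┐
│A        │
│ ┌─┬─────┤
│↓│ │     │
│ │ ╵ ┌─╴ │
│↓│   │↱ ↓│
│ │ ╶─┤ ╷ │
│↓│   │↑│↓│
│ └───┘ │ │
│↳ → → ↑│B│
└───────┴─┘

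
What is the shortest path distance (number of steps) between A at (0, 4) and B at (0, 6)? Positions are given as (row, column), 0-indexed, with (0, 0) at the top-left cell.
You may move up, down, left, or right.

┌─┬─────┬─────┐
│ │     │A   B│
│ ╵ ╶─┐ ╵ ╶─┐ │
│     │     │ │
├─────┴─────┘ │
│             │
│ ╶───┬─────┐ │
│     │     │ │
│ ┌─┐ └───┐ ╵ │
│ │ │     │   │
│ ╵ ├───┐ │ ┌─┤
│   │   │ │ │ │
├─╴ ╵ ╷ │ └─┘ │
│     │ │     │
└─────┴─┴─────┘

Finding path from (0, 4) to (0, 6):
Path: (0,4) → (0,5) → (0,6)
Distance: 2 steps

Solution:

┌─┬─────┬─────┐
│ │     │A → B│
│ ╵ ╶─┐ ╵ ╶─┐ │
│     │     │ │
├─────┴─────┘ │
│             │
│ ╶───┬─────┐ │
│     │     │ │
│ ┌─┐ └───┐ ╵ │
│ │ │     │   │
│ ╵ ├───┐ │ ┌─┤
│   │   │ │ │ │
├─╴ ╵ ╷ │ └─┘ │
│     │ │     │
└─────┴─┴─────┘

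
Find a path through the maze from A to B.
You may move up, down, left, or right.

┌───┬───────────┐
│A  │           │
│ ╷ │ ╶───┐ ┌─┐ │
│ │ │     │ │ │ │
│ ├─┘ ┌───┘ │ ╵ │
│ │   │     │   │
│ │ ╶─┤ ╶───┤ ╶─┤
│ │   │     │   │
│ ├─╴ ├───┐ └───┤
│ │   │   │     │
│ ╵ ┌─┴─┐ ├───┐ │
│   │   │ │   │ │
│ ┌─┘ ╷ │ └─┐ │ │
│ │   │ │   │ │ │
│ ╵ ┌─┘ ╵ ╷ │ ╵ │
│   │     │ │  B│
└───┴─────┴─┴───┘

Finding the shortest path through the maze:
Path length: 30 steps
Directions: down → down → down → down → down → right → up → right → up → left → up → right → up → up → right → right → right → down → down → left → left → down → right → right → down → right → right → down → down → down

Solution:

┌───┬───────────┐
│A  │↱ → → ↓    │
│ ╷ │ ╶───┐ ┌─┐ │
│↓│ │↑    │↓│ │ │
│ ├─┘ ┌───┘ │ ╵ │
│↓│↱ ↑│↓ ← ↲│   │
│ │ ╶─┤ ╶───┤ ╶─┤
│↓│↑ ↰│↳ → ↓│   │
│ ├─╴ ├───┐ └───┤
│↓│↱ ↑│   │↳ → ↓│
│ ╵ ┌─┴─┐ ├───┐ │
│↳ ↑│   │ │   │↓│
│ ┌─┘ ╷ │ └─┐ │ │
│ │   │ │   │ │↓│
│ ╵ ┌─┘ ╵ ╷ │ ╵ │
│   │     │ │  B│
└───┴─────┴─┴───┘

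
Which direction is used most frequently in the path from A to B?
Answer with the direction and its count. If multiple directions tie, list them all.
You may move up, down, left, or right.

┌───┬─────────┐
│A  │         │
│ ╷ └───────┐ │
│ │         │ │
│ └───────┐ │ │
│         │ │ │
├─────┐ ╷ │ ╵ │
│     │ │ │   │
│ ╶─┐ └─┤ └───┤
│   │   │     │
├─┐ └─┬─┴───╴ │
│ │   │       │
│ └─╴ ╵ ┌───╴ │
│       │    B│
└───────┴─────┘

Directions: down, down, right, right, right, right, down, down, right, right, down, down
Counts: {'down': 6, 'right': 6}
Most common: down and right (tied at 6 times each)

Solution:

┌───┬─────────┐
│A  │         │
│ ╷ └───────┐ │
│↓│         │ │
│ └───────┐ │ │
│↳ → → → ↓│ │ │
├─────┐ ╷ │ ╵ │
│     │ │↓│   │
│ ╶─┐ └─┤ └───┤
│   │   │↳ → ↓│
├─┐ └─┬─┴───╴ │
│ │   │      ↓│
│ └─╴ ╵ ┌───╴ │
│       │    B│
└───────┴─────┘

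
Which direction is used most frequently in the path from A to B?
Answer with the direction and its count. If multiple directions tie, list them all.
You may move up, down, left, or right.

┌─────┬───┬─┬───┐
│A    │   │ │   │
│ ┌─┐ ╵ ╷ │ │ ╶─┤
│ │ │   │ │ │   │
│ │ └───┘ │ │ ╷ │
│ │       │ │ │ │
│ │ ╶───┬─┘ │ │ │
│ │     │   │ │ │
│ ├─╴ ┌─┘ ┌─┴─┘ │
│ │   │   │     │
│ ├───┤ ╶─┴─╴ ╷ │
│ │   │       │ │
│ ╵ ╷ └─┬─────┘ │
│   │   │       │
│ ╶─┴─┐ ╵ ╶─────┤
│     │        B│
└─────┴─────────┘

Directions: down, down, down, down, down, down, right, up, right, down, right, down, right, right, right, right
Counts: {'down': 8, 'right': 7, 'up': 1}
Most common: down (8 times)

Solution:

┌─────┬───┬─┬───┐
│A    │   │ │   │
│ ┌─┐ ╵ ╷ │ │ ╶─┤
│↓│ │   │ │ │   │
│ │ └───┘ │ │ ╷ │
│↓│       │ │ │ │
│ │ ╶───┬─┘ │ │ │
│↓│     │   │ │ │
│ ├─╴ ┌─┘ ┌─┴─┘ │
│↓│   │   │     │
│ ├───┤ ╶─┴─╴ ╷ │
│↓│↱ ↓│       │ │
│ ╵ ╷ └─┬─────┘ │
│↳ ↑│↳ ↓│       │
│ ╶─┴─┐ ╵ ╶─────┤
│     │↳ → → → B│
└─────┴─────────┘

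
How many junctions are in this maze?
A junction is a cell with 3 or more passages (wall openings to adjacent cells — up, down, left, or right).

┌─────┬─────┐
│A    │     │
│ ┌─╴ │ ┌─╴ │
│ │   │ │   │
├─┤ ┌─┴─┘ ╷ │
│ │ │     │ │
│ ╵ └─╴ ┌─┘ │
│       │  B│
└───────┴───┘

Checking each cell for number of passages:

Junctions found (3+ passages):
  (1, 5): 3 passages
  (2, 3): 3 passages
  (3, 1): 3 passages
Total junctions: 3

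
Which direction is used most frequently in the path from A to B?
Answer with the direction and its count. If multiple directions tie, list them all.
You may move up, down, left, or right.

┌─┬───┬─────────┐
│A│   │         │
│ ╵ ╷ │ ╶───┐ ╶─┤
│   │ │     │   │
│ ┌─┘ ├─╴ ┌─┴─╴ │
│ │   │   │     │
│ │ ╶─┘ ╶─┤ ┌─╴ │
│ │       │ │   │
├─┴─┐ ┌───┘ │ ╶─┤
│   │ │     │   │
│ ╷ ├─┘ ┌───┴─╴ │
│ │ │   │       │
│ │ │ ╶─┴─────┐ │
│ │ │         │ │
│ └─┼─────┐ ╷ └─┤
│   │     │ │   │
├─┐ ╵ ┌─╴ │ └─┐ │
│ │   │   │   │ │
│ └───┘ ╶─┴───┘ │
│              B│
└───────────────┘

Directions: down, right, up, right, down, down, left, down, right, right, up, right, up, left, up, right, right, right, down, right, down, left, left, down, down, left, left, down, left, down, right, right, right, right, down, right, down, down
Counts: {'down': 13, 'right': 14, 'up': 4, 'left': 7}
Most common: right (14 times)

Solution:

┌─┬───┬─────────┐
│A│↱ ↓│↱ → → ↓  │
│ ╵ ╷ │ ╶───┐ ╶─┤
│↳ ↑│↓│↑ ↰  │↳ ↓│
│ ┌─┘ ├─╴ ┌─┴─╴ │
│ │↓ ↲│↱ ↑│↓ ← ↲│
│ │ ╶─┘ ╶─┤ ┌─╴ │
│ │↳ → ↑  │↓│   │
├─┴─┐ ┌───┘ │ ╶─┤
│   │ │↓ ← ↲│   │
│ ╷ ├─┘ ┌───┴─╴ │
│ │ │↓ ↲│       │
│ │ │ ╶─┴─────┐ │
│ │ │↳ → → → ↓│ │
│ └─┼─────┐ ╷ └─┤
│   │     │ │↳ ↓│
├─┐ ╵ ┌─╴ │ └─┐ │
│ │   │   │   │↓│
│ └───┘ ╶─┴───┘ │
│              B│
└───────────────┘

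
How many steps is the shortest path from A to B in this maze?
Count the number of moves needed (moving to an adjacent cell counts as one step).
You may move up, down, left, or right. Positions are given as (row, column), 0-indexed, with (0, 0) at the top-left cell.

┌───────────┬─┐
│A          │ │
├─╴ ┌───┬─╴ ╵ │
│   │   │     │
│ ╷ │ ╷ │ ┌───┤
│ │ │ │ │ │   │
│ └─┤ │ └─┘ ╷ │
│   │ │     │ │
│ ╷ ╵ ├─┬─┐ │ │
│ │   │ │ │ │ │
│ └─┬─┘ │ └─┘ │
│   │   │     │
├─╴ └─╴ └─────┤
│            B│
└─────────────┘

Using BFS to find shortest path:
Start: (0, 0), End: (6, 6)
Path found:
(0,0) → (0,1) → (1,1) → (1,0) → (2,0) → (3,0) → (4,0) → (5,0) → (5,1) → (6,1) → (6,2) → (6,3) → (6,4) → (6,5) → (6,6)
Number of steps: 14

Solution:

┌───────────┬─┐
│A ↓        │ │
├─╴ ┌───┬─╴ ╵ │
│↓ ↲│   │     │
│ ╷ │ ╷ │ ┌───┤
│↓│ │ │ │ │   │
│ └─┤ │ └─┘ ╷ │
│↓  │ │     │ │
│ ╷ ╵ ├─┬─┐ │ │
│↓│   │ │ │ │ │
│ └─┬─┘ │ └─┘ │
│↳ ↓│   │     │
├─╴ └─╴ └─────┤
│  ↳ → → → → B│
└─────────────┘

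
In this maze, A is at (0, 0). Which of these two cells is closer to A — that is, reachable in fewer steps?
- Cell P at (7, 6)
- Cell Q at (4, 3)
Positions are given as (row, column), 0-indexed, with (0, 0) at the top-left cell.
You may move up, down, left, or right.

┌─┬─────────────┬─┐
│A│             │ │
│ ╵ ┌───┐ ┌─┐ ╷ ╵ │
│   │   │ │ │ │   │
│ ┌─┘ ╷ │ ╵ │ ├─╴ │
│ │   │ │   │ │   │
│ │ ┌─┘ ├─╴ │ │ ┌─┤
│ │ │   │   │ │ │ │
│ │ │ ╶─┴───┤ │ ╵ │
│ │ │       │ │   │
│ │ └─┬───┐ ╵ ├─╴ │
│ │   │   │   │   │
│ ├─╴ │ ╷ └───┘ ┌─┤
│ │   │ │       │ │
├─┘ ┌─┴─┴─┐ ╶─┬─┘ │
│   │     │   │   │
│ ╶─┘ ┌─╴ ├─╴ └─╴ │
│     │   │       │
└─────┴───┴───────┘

Shortest path A → P at (7, 6): 23 steps
Shortest path A → Q at (4, 3): 17 steps

Q is closer (17 steps vs 23 steps).

Path to P:

┌─┬─────────────┬─┐
│A│↱ → → → → → ↓│ │
│ ╵ ┌───┐ ┌─┐ ╷ ╵ │
│↳ ↑│   │ │ │ │↳ ↓│
│ ┌─┘ ╷ │ ╵ │ ├─╴ │
│ │   │ │   │ │↓ ↲│
│ │ ┌─┘ ├─╴ │ │ ┌─┤
│ │ │   │   │ │↓│ │
│ │ │ ╶─┴───┤ │ ╵ │
│ │ │       │ │↳ ↓│
│ │ └─┬───┐ ╵ ├─╴ │
│ │   │   │   │↓ ↲│
│ ├─╴ │ ╷ └───┘ ┌─┤
│ │   │ │  ↓ ← ↲│ │
├─┘ ┌─┴─┴─┐ ╶─┬─┘ │
│   │     │↳ P│   │
│ ╶─┘ ┌─╴ ├─╴ └─╴ │
│     │   │       │
└─────┴───┴───────┘

Path to Q:

┌─┬─────────────┬─┐
│A│↱ → → → → ↓  │ │
│ ╵ ┌───┐ ┌─┐ ╷ ╵ │
│↳ ↑│   │ │ │↓│   │
│ ┌─┘ ╷ │ ╵ │ ├─╴ │
│ │   │ │   │↓│   │
│ │ ┌─┘ ├─╴ │ │ ┌─┤
│ │ │   │   │↓│ │ │
│ │ │ ╶─┴───┤ │ ╵ │
│ │ │  Q ← ↰│↓│   │
│ │ └─┬───┐ ╵ ├─╴ │
│ │   │   │↑ ↲│   │
│ ├─╴ │ ╷ └───┘ ┌─┤
│ │   │ │       │ │
├─┘ ┌─┴─┴─┐ ╶─┬─┘ │
│   │     │   │   │
│ ╶─┘ ┌─╴ ├─╴ └─╴ │
│     │   │       │
└─────┴───┴───────┘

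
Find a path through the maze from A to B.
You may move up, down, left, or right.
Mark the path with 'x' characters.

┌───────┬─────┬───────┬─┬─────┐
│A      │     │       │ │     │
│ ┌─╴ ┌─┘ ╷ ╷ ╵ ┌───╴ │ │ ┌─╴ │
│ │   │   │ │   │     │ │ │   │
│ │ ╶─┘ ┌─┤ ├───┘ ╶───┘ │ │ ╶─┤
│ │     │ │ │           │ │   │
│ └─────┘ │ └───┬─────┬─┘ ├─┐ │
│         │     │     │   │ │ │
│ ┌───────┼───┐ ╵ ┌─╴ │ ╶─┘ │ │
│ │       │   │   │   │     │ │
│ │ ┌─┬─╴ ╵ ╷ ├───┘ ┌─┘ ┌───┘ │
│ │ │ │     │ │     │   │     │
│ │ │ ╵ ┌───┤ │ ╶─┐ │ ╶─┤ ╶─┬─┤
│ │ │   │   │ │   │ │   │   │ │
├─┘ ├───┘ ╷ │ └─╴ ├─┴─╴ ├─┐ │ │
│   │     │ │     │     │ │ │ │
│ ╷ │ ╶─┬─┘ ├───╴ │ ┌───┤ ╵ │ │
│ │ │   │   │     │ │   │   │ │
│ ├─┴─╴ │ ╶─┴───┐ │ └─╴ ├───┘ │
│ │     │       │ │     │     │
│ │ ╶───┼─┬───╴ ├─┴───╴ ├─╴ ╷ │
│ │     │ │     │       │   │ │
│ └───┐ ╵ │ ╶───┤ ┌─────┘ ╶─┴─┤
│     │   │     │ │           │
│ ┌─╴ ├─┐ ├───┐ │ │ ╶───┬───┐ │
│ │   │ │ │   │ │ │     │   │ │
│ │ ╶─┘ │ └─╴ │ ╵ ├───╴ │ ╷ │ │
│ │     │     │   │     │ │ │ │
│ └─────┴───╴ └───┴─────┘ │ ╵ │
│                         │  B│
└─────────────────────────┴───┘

Finding the shortest path through the maze:
Path length: 70 steps
Directions: right → right → down → left → down → right → right → up → right → up → right → down → down → down → right → right → down → right → up → right → right → down → left → down → left → left → down → right → down → left → left → up → up → up → left → down → left → up → left → left → left → down → down → down → left → down → down → down → down → down → down → down → right → right → right → right → right → right → right → right → right → right → right → right → up → up → right → down → down → right

Solution:

┌───────┬─────┬───────┬─┬─────┐
│A x x  │x x  │       │ │     │
│ ┌─╴ ┌─┘ ╷ ╷ ╵ ┌───╴ │ │ ┌─╴ │
│ │x x│x x│x│   │     │ │ │   │
│ │ ╶─┘ ┌─┤ ├───┘ ╶───┘ │ │ ╶─┤
│ │x x x│ │x│           │ │   │
│ └─────┘ │ └───┬─────┬─┘ ├─┐ │
│         │x x x│x x x│   │ │ │
│ ┌───────┼───┐ ╵ ┌─╴ │ ╶─┘ │ │
│ │x x x x│x x│x x│x x│     │ │
│ │ ┌─┬─╴ ╵ ╷ ├───┘ ┌─┘ ┌───┘ │
│ │x│ │  x x│x│x x x│   │     │
│ │ │ ╵ ┌───┤ │ ╶─┐ │ ╶─┤ ╶─┬─┤
│ │x│   │   │x│x x│ │   │   │ │
├─┘ ├───┘ ╷ │ └─╴ ├─┴─╴ ├─┐ │ │
│x x│     │ │x x x│     │ │ │ │
│ ╷ │ ╶─┬─┘ ├───╴ │ ┌───┤ ╵ │ │
│x│ │   │   │     │ │   │   │ │
│ ├─┴─╴ │ ╶─┴───┐ │ └─╴ ├───┘ │
│x│     │       │ │     │     │
│ │ ╶───┼─┬───╴ ├─┴───╴ ├─╴ ╷ │
│x│     │ │     │       │   │ │
│ └───┐ ╵ │ ╶───┤ ┌─────┘ ╶─┴─┤
│x    │   │     │ │           │
│ ┌─╴ ├─┐ ├───┐ │ │ ╶───┬───┐ │
│x│   │ │ │   │ │ │     │x x│ │
│ │ ╶─┘ │ └─╴ │ ╵ ├───╴ │ ╷ │ │
│x│     │     │   │     │x│x│ │
│ └─────┴───╴ └───┴─────┘ │ ╵ │
│x x x x x x x x x x x x x│x B│
└─────────────────────────┴───┘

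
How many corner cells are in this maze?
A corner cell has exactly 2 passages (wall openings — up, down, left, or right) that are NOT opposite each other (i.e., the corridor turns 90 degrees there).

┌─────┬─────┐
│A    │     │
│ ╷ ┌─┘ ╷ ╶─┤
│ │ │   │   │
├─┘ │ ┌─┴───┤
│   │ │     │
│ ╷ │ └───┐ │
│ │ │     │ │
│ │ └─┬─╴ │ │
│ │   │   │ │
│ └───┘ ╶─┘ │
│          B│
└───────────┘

Counting corner cells (2 non-opposite passages):
Total corners: 14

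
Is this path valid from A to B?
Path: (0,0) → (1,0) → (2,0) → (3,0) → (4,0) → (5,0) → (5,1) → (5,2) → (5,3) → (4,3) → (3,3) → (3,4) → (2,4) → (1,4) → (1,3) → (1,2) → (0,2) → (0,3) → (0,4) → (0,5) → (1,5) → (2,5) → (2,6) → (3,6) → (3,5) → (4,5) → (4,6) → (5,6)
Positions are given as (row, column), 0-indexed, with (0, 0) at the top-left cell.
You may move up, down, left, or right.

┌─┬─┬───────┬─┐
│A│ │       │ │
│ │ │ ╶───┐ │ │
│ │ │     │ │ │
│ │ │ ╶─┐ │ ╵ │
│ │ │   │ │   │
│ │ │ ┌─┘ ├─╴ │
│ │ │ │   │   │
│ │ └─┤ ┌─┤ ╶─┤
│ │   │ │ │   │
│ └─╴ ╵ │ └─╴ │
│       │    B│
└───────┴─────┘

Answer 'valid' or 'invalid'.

Checking path validity:
Result: All consecutive moves are passable.

valid

Correct solution:

┌─┬─┬───────┬─┐
│A│ │↱ → → ↓│ │
│ │ │ ╶───┐ │ │
│↓│ │↑ ← ↰│↓│ │
│ │ │ ╶─┐ │ ╵ │
│↓│ │   │↑│↳ ↓│
│ │ │ ┌─┘ ├─╴ │
│↓│ │ │↱ ↑│↓ ↲│
│ │ └─┤ ┌─┤ ╶─┤
│↓│   │↑│ │↳ ↓│
│ └─╴ ╵ │ └─╴ │
│↳ → → ↑│    B│
└───────┴─────┘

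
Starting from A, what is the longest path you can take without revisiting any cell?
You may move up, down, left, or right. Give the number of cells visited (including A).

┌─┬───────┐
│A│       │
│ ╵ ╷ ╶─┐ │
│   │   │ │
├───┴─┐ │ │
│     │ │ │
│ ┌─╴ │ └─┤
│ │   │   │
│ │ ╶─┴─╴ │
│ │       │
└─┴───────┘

Finding longest simple path using DFS:
Start: (0, 0)
Longest path visits 21 cells
Path: A → down → right → up → right → down → right → down → down → right → down → left → left → left → up → right → up → left → left → down → down

Solution:

┌─┬───────┐
│A│↱ ↓    │
│ ╵ ╷ ╶─┐ │
│↳ ↑│↳ ↓│ │
├───┴─┐ │ │
│↓ ← ↰│↓│ │
│ ┌─╴ │ └─┤
│↓│↱ ↑│↳ ↓│
│ │ ╶─┴─╴ │
│B│↑ ← ← ↲│
└─┴───────┘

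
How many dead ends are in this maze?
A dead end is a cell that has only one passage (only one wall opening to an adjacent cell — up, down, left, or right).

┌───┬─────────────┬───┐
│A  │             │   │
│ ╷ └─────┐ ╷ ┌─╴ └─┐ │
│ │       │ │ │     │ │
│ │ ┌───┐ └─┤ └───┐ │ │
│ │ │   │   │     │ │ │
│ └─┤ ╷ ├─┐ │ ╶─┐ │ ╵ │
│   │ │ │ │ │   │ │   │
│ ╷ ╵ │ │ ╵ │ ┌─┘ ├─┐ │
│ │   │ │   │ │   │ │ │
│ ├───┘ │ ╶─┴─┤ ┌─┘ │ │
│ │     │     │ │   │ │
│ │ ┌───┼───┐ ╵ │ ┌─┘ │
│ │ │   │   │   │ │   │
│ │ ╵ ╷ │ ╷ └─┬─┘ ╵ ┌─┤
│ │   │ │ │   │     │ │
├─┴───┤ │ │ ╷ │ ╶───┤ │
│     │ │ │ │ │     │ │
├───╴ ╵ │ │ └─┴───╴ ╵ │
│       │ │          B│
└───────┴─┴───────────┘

Checking each cell for number of passages:

Dead ends found at positions:
  (0, 2)
  (0, 9)
  (1, 5)
  (1, 7)
  (2, 1)
  (3, 4)
  (3, 7)
  (4, 6)
  (4, 9)
  (7, 0)
  (7, 10)
  (8, 0)
  (8, 6)
  (9, 0)
  (9, 4)
Total dead ends: 15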